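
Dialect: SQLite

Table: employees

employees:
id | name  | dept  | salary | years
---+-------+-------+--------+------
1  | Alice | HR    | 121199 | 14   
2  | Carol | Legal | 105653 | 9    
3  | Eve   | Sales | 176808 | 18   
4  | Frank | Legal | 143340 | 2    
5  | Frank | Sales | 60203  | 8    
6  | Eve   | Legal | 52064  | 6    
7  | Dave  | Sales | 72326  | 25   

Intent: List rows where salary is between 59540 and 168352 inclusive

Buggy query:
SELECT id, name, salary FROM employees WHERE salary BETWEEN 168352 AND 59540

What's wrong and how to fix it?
Bug: BETWEEN expects the lower bound first; with 168352 AND 59540 the range is empty

Fix: Swap the bounds so the smaller value comes first

Corrected query:
SELECT id, name, salary FROM employees WHERE salary BETWEEN 59540 AND 168352

Result:
id | name  | salary
---+-------+-------
1  | Alice | 121199
2  | Carol | 105653
4  | Frank | 143340
5  | Frank | 60203 
7  | Dave  | 72326 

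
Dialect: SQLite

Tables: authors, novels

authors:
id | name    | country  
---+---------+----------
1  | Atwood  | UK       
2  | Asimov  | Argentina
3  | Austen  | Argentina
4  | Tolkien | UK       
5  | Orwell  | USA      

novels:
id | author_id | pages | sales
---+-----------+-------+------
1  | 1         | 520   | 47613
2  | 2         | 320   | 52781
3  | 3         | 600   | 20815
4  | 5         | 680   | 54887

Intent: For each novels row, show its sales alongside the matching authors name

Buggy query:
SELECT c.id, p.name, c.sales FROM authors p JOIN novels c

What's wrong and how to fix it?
Bug: JOIN with no ON clause produces a cartesian product; every novels row pairs with every authors row

Fix: Specify the join condition linking the foreign key to the parent id

Corrected query:
SELECT c.id, p.name, c.sales FROM authors p JOIN novels c ON c.author_id = p.id

Result:
id | name   | sales
---+--------+------
1  | Atwood | 47613
2  | Asimov | 52781
3  | Austen | 20815
4  | Orwell | 54887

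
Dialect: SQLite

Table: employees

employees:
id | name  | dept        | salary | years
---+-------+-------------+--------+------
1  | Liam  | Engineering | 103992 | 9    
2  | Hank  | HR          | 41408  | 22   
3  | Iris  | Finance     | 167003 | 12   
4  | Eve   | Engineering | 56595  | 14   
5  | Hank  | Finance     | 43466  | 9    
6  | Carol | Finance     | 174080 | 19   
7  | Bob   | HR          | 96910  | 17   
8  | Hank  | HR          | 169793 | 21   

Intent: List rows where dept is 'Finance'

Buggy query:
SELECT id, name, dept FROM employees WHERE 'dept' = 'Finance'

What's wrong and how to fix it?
Bug: 'dept' in single quotes is a string literal, not the column; the comparison is literal-vs-literal and never true

Fix: Reference the column as dept without single quotes

Corrected query:
SELECT id, name, dept FROM employees WHERE dept = 'Finance'

Result:
id | name  | dept   
---+-------+--------
3  | Iris  | Finance
5  | Hank  | Finance
6  | Carol | Finance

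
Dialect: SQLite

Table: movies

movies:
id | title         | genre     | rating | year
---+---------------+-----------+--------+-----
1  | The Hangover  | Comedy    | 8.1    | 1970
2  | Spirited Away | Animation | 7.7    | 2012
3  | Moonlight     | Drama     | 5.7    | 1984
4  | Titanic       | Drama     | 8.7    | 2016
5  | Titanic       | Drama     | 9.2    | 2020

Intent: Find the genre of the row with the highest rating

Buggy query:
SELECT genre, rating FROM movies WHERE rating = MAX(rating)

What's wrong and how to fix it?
Bug: MAX(rating) is an aggregate and cannot be used directly in WHERE

Fix: Wrap MAX in a scalar subquery so WHERE compares against a single value

Corrected query:
SELECT genre, rating FROM movies WHERE rating = (SELECT MAX(rating) FROM movies)

Result:
genre | rating
------+-------
Drama | 9.2   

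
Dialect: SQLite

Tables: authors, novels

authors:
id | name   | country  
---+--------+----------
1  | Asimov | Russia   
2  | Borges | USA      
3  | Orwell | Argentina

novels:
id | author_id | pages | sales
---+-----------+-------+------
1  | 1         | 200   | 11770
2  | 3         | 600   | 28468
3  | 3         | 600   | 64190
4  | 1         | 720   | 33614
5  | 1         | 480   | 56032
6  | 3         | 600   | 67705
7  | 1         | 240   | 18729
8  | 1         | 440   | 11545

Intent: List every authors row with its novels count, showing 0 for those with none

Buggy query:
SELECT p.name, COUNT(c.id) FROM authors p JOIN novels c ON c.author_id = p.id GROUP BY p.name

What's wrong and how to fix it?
Bug: An inner join excludes parents with zero children

Fix: Use LEFT JOIN so parents without children still appear (COUNT(c.id) gives 0)

Corrected query:
SELECT p.name, COUNT(c.id) FROM authors p LEFT JOIN novels c ON c.author_id = p.id GROUP BY p.name

Result:
name   | COUNT(c.id)
-------+------------
Asimov | 5          
Borges | 0          
Orwell | 3          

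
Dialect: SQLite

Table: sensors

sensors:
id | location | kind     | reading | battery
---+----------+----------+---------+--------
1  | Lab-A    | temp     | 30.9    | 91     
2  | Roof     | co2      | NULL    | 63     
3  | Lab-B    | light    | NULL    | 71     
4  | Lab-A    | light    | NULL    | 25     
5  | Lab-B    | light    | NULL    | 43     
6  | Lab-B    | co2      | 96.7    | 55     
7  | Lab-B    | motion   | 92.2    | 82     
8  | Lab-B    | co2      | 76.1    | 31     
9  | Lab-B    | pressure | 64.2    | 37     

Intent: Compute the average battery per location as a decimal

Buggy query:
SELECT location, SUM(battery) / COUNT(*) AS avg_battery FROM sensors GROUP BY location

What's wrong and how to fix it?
Bug: Both operands are integers, so '/' performs integer division and truncates

Fix: Cast one side to REAL so the division keeps the fractional part

Corrected query:
SELECT location, SUM(battery) * 1.0 / COUNT(*) AS avg_battery FROM sensors GROUP BY location

Result:
location | avg_battery
---------+------------
Lab-A    | 58         
Lab-B    | 53.166667  
Roof     | 63         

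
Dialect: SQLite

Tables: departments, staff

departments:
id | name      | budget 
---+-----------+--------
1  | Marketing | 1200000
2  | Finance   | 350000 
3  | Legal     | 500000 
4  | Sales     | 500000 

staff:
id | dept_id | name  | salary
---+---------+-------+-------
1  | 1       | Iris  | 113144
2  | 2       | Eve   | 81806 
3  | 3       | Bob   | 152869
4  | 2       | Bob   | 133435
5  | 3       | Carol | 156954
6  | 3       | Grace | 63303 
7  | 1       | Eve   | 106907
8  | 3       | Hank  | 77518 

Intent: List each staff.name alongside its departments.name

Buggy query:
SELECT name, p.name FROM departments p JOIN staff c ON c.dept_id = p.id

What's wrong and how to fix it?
Bug: Both tables have a 'name' column; the unqualified reference is ambiguous

Fix: Qualify the column with its table alias (c.name)

Corrected query:
SELECT c.name, p.name FROM departments p JOIN staff c ON c.dept_id = p.id

Result:
name  | name     
------+----------
Iris  | Marketing
Eve   | Finance  
Bob   | Legal    
Bob   | Finance  
Carol | Legal    
Grace | Legal    
Eve   | Marketing
Hank  | Legal    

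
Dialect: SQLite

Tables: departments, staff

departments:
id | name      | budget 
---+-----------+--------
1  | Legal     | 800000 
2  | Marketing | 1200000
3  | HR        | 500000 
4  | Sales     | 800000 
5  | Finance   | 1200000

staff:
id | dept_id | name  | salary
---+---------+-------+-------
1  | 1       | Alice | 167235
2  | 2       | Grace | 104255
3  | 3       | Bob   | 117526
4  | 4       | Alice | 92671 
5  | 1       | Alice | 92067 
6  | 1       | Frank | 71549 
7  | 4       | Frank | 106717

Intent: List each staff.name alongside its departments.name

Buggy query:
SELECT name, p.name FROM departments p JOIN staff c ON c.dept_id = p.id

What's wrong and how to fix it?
Bug: 'name' exists in both joined tables, so the database can't tell which one is meant

Fix: Prefix ambiguous columns with the table alias

Corrected query:
SELECT c.name, p.name FROM departments p JOIN staff c ON c.dept_id = p.id

Result:
name  | name     
------+----------
Alice | Legal    
Grace | Marketing
Bob   | HR       
Alice | Sales    
Alice | Legal    
Frank | Legal    
Frank | Sales    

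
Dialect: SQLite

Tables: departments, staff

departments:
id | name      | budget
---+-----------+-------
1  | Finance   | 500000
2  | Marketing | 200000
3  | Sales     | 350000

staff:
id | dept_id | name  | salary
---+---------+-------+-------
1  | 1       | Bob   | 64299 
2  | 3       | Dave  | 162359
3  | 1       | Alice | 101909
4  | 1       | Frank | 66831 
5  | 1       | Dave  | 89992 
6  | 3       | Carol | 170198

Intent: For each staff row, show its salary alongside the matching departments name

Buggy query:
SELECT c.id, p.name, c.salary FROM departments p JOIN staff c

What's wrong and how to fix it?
Bug: JOIN with no ON clause produces a cartesian product; every staff row pairs with every departments row

Fix: Specify the join condition linking the foreign key to the parent id

Corrected query:
SELECT c.id, p.name, c.salary FROM departments p JOIN staff c ON c.dept_id = p.id

Result:
id | name    | salary
---+---------+-------
1  | Finance | 64299 
2  | Sales   | 162359
3  | Finance | 101909
4  | Finance | 66831 
5  | Finance | 89992 
6  | Sales   | 170198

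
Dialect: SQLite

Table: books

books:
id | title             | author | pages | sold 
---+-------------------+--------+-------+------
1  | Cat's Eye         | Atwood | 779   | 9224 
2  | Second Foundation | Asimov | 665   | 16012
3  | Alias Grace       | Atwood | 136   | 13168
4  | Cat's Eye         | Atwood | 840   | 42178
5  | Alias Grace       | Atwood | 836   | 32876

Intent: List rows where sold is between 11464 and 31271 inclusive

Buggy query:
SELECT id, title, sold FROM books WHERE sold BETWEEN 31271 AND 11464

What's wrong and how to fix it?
Bug: BETWEEN expects the lower bound first; with 31271 AND 11464 the range is empty

Fix: Swap the bounds so the smaller value comes first

Corrected query:
SELECT id, title, sold FROM books WHERE sold BETWEEN 11464 AND 31271

Result:
id | title             | sold 
---+-------------------+------
2  | Second Foundation | 16012
3  | Alias Grace       | 13168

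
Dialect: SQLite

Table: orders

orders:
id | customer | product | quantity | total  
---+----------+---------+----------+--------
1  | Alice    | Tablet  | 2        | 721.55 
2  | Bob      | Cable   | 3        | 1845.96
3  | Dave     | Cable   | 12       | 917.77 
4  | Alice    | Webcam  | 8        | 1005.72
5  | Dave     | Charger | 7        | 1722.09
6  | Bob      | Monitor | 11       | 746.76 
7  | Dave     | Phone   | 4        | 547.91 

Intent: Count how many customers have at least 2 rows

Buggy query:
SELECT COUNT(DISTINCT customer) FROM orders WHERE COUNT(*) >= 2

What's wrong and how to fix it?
Bug: WHERE filters individual rows, not groups, so a group-level COUNT is invalid there

Fix: Use a subquery that GROUPs and filters with HAVING, then count its rows

Corrected query:
SELECT COUNT(*) FROM (SELECT customer FROM orders GROUP BY customer HAVING COUNT(*) >= 2)

Result:
COUNT(*)
--------
3       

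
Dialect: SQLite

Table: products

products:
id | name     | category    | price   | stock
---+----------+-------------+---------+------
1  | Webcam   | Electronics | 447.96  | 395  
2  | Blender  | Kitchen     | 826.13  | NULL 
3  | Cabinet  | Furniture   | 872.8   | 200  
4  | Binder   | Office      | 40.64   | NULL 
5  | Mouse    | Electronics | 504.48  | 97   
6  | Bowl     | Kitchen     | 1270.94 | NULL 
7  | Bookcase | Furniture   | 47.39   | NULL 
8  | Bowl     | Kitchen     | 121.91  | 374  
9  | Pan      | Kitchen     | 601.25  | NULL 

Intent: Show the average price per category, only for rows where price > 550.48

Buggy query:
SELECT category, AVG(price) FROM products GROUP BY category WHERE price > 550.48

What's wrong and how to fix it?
Bug: Row-level WHERE must come before GROUP BY in the clause order

Fix: Place WHERE between FROM and GROUP BY

Corrected query:
SELECT category, AVG(price) FROM products WHERE price > 550.48 GROUP BY category

Result:
category  | AVG(price)
----------+-----------
Furniture | 872.8     
Kitchen   | 899.44    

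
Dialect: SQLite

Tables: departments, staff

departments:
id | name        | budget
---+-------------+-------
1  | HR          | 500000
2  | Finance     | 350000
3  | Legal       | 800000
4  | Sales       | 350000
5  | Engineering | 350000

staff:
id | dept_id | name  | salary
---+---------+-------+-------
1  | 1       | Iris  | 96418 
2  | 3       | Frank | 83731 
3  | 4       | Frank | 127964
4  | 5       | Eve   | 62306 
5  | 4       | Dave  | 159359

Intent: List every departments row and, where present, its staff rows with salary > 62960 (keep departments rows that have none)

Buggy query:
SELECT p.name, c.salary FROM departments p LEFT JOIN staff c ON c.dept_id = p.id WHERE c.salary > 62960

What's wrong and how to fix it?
Bug: A WHERE condition on the right-hand table after LEFT JOIN drops unmatched parents

Fix: Put 'c.salary > 62960' in the JOIN's ON clause instead of WHERE

Corrected query:
SELECT p.name, c.salary FROM departments p LEFT JOIN staff c ON c.dept_id = p.id AND c.salary > 62960

Result:
name        | salary
------------+-------
HR          | 96418 
Finance     | NULL  
Legal       | 83731 
Sales       | 127964
Sales       | 159359
Engineering | NULL  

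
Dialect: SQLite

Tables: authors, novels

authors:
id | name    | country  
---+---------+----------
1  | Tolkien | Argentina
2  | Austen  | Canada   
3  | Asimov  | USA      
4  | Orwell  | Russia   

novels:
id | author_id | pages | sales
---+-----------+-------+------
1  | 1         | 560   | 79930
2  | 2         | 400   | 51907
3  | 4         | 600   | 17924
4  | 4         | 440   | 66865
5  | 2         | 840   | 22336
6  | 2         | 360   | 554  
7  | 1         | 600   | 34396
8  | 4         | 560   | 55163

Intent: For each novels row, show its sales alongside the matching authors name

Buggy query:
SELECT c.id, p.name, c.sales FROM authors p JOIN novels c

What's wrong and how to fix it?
Bug: JOIN with no ON clause produces a cartesian product; every novels row pairs with every authors row

Fix: Specify the join condition linking the foreign key to the parent id

Corrected query:
SELECT c.id, p.name, c.sales FROM authors p JOIN novels c ON c.author_id = p.id

Result:
id | name    | sales
---+---------+------
1  | Tolkien | 79930
2  | Austen  | 51907
3  | Orwell  | 17924
4  | Orwell  | 66865
5  | Austen  | 22336
6  | Austen  | 554  
7  | Tolkien | 34396
8  | Orwell  | 55163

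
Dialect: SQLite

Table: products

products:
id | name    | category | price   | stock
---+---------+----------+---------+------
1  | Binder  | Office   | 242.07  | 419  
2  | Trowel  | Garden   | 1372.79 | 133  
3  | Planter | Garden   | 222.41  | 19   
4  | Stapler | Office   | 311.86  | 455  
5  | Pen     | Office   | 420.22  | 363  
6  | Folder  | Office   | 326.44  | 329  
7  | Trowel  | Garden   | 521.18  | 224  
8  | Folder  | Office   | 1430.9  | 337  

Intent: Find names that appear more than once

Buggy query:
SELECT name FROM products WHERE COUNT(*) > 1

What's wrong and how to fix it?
Bug: WHERE can't reference COUNT(*); aggregates are computed after WHERE

Fix: Group first, then use HAVING for the count condition

Corrected query:
SELECT name FROM products GROUP BY name HAVING COUNT(*) > 1

Result:
name  
------
Folder
Trowel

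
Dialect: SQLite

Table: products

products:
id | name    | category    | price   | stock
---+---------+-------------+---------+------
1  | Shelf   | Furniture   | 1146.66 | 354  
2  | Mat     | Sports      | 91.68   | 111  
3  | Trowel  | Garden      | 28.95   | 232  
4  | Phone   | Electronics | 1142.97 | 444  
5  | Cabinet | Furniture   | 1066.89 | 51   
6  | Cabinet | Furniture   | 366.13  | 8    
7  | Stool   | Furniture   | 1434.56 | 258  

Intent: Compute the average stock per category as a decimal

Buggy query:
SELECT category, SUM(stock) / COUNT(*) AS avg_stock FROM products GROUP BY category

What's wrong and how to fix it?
Bug: SUM(stock) and COUNT(*) are both integers; the division truncates the fractional part

Fix: Cast one side to REAL so the division keeps the fractional part

Corrected query:
SELECT category, SUM(stock) * 1.0 / COUNT(*) AS avg_stock FROM products GROUP BY category

Result:
category    | avg_stock
------------+----------
Electronics | 444      
Furniture   | 167.75   
Garden      | 232      
Sports      | 111      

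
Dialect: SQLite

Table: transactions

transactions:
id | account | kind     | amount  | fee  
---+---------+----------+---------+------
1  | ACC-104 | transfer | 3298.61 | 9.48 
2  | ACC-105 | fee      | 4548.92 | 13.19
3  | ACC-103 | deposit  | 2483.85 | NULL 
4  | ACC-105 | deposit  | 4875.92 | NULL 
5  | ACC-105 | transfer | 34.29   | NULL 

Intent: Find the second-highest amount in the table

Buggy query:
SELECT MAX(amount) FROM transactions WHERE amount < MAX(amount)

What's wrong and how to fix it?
Bug: The inner MAX is an aggregate inside WHERE, which is not allowed

Fix: Put the inner MAX in a scalar subquery

Corrected query:
SELECT MAX(amount) FROM transactions WHERE amount < (SELECT MAX(amount) FROM transactions)

Result:
MAX(amount)
-----------
4548.92    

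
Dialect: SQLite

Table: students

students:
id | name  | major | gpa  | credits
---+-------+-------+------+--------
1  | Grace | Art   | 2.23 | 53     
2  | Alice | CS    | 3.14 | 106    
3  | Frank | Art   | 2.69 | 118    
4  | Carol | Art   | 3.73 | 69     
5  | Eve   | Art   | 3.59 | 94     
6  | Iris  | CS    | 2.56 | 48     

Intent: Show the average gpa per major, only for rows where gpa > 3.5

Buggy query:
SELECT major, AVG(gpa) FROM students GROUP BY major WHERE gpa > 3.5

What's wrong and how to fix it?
Bug: WHERE cannot follow GROUP BY

Fix: Place WHERE between FROM and GROUP BY

Corrected query:
SELECT major, AVG(gpa) FROM students WHERE gpa > 3.5 GROUP BY major

Result:
major | AVG(gpa)
------+---------
Art   | 3.66    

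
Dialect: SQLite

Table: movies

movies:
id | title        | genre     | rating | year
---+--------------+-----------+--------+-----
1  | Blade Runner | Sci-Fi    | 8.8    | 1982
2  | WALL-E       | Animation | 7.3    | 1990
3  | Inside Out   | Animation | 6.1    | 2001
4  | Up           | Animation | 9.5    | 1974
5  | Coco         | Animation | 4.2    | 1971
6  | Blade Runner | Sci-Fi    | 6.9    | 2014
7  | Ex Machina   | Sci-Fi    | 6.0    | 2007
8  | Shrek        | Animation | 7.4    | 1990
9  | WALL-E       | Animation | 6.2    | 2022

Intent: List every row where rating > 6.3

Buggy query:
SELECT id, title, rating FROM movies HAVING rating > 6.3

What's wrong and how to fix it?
Bug: HAVING filters the output of aggregation, but this query has no GROUP BY and no aggregate functions, so SQLite rejects it (HAVING clause on a non-aggregate query); the condition here is per row

Fix: Use WHERE for row-level filtering

Corrected query:
SELECT id, title, rating FROM movies WHERE rating > 6.3

Result:
id | title        | rating
---+--------------+-------
1  | Blade Runner | 8.8   
2  | WALL-E       | 7.3   
4  | Up           | 9.5   
6  | Blade Runner | 6.9   
8  | Shrek        | 7.4   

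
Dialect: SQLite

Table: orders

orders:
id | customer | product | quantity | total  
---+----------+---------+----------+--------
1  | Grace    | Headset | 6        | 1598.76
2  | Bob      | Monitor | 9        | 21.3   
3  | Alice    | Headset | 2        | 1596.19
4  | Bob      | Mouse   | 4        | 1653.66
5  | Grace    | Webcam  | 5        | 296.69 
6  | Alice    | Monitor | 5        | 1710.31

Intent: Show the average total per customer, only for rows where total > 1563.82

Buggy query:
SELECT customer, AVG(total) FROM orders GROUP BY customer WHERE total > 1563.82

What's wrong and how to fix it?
Bug: Row-level WHERE must come before GROUP BY in the clause order

Fix: Move the WHERE clause before GROUP BY

Corrected query:
SELECT customer, AVG(total) FROM orders WHERE total > 1563.82 GROUP BY customer

Result:
customer | AVG(total)
---------+-----------
Alice    | 1653.25   
Bob      | 1653.66   
Grace    | 1598.76   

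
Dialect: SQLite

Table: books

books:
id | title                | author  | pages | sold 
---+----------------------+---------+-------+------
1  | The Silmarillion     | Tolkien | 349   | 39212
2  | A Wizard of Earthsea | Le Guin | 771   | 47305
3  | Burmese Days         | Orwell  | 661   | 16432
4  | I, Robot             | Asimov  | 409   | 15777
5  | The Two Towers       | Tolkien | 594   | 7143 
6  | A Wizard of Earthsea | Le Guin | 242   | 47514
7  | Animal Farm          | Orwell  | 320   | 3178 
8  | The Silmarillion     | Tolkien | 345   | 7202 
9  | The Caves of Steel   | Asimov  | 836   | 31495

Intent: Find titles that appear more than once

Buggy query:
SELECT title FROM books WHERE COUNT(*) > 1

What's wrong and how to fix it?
Bug: WHERE can't reference COUNT(*); aggregates are computed after WHERE

Fix: Group first, then use HAVING for the count condition

Corrected query:
SELECT title FROM books GROUP BY title HAVING COUNT(*) > 1

Result:
title               
--------------------
A Wizard of Earthsea
The Silmarillion    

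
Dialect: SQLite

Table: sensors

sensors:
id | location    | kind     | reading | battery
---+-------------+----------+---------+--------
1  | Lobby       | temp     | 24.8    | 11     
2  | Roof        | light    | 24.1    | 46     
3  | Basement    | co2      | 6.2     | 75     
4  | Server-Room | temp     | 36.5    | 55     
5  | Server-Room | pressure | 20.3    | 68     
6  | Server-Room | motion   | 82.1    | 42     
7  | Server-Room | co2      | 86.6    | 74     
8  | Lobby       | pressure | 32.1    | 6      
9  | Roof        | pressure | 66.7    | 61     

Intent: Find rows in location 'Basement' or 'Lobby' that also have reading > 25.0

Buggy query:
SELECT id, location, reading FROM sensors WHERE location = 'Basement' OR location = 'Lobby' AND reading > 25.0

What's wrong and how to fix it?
Bug: Without parentheses, AND is evaluated before OR, so the reading filter only applies to the 'Lobby' branch

Fix: Group the OR with parentheses (or use IN), then AND the threshold

Corrected query:
SELECT id, location, reading FROM sensors WHERE (location = 'Basement' OR location = 'Lobby') AND reading > 25.0

Result:
id | location | reading
---+----------+--------
8  | Lobby    | 32.1   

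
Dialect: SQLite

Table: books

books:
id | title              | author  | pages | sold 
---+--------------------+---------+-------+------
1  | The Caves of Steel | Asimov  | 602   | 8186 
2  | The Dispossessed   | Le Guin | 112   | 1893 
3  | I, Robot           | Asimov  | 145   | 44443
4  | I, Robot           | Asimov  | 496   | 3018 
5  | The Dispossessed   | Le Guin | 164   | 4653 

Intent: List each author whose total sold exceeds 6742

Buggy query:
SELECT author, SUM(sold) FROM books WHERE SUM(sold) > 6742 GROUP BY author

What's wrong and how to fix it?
Bug: SUM(sold) is an aggregate, but WHERE filters rows before aggregation

Fix: Use HAVING (which filters groups after aggregation) instead of WHERE

Corrected query:
SELECT author, SUM(sold) FROM books GROUP BY author HAVING SUM(sold) > 6742

Result:
author | SUM(sold)
-------+----------
Asimov | 55647    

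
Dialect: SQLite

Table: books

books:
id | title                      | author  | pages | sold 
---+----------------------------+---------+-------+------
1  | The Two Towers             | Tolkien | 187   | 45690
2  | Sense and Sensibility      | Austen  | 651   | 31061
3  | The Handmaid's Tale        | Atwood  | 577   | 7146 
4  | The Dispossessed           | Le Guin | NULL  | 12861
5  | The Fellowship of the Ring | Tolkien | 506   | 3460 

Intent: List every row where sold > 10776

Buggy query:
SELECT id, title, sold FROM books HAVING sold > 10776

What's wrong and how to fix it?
Bug: This is a non-aggregate query (no GROUP BY, no aggregates), so in SQLite the HAVING clause is invalid here; a row-level condition belongs in WHERE

Fix: Use WHERE for row-level filtering

Corrected query:
SELECT id, title, sold FROM books WHERE sold > 10776

Result:
id | title                 | sold 
---+-----------------------+------
1  | The Two Towers        | 45690
2  | Sense and Sensibility | 31061
4  | The Dispossessed      | 12861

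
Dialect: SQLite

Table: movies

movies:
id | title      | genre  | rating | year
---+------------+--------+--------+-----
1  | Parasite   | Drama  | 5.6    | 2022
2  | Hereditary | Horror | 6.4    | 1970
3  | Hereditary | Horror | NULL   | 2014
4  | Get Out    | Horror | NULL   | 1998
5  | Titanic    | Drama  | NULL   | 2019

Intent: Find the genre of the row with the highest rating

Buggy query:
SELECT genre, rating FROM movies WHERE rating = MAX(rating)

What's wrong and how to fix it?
Bug: MAX(rating) is an aggregate and cannot be used directly in WHERE

Fix: Use a subquery: WHERE rating = (SELECT MAX(rating) FROM movies)

Corrected query:
SELECT genre, rating FROM movies WHERE rating = (SELECT MAX(rating) FROM movies)

Result:
genre  | rating
-------+-------
Horror | 6.4   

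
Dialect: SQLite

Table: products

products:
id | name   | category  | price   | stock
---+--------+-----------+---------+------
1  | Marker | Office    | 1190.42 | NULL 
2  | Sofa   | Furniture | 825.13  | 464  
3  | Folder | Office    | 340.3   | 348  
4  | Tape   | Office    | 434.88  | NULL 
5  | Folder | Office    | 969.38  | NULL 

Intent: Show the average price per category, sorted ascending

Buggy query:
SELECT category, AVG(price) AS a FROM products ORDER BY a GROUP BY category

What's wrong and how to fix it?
Bug: GROUP BY must precede ORDER BY

Fix: Move ORDER BY to the end, after GROUP BY

Corrected query:
SELECT category, AVG(price) AS a FROM products GROUP BY category ORDER BY a

Result:
category  | a      
----------+--------
Office    | 733.745
Furniture | 825.13 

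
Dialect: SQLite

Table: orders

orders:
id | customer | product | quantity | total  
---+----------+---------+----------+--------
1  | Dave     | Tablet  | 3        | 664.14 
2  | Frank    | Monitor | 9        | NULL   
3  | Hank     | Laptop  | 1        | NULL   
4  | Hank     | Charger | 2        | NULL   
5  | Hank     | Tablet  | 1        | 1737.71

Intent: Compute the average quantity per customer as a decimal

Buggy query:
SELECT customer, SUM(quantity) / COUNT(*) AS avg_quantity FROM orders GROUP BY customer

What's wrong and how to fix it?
Bug: Both operands are integers, so '/' performs integer division and truncates

Fix: Cast one side to REAL so the division keeps the fractional part

Corrected query:
SELECT customer, SUM(quantity) * 1.0 / COUNT(*) AS avg_quantity FROM orders GROUP BY customer

Result:
customer | avg_quantity
---------+-------------
Dave     | 3           
Frank    | 9           
Hank     | 1.333333    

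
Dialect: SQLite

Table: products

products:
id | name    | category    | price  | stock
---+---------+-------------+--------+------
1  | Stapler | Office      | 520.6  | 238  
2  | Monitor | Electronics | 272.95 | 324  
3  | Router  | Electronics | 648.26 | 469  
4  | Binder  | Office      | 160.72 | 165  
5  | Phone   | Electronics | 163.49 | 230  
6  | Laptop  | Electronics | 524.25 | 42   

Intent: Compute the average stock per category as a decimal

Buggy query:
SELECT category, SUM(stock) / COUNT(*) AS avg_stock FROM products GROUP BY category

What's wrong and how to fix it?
Bug: SUM(stock) and COUNT(*) are both integers; the division truncates the fractional part

Fix: Multiply by 1.0 (or CAST to REAL) to force floating-point division

Corrected query:
SELECT category, SUM(stock) * 1.0 / COUNT(*) AS avg_stock FROM products GROUP BY category

Result:
category    | avg_stock
------------+----------
Electronics | 266.25   
Office      | 201.5    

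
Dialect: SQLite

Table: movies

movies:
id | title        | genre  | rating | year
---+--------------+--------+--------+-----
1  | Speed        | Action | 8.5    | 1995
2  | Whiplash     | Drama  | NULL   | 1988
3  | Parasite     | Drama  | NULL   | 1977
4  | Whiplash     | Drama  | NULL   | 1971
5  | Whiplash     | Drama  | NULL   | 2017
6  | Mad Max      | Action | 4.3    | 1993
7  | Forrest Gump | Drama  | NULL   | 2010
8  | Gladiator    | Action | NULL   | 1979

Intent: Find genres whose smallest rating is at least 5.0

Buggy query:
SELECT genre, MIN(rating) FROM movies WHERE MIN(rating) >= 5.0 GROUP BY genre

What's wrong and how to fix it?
Bug: Aggregates like MIN are computed per group after WHERE runs

Fix: Replace WHERE with HAVING after the GROUP BY

Corrected query:
SELECT genre, MIN(rating) FROM movies GROUP BY genre HAVING MIN(rating) >= 5.0

Result:
(no rows)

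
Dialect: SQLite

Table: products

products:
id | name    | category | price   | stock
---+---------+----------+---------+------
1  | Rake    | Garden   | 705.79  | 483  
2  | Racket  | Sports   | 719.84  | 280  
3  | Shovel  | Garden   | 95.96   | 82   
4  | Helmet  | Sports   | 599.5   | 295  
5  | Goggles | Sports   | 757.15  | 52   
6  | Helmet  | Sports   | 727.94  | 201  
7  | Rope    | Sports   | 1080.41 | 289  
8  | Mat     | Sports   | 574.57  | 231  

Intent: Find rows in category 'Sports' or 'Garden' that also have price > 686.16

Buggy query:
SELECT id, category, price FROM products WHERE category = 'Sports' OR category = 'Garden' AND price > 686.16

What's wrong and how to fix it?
Bug: Without parentheses, AND is evaluated before OR, so the price filter only applies to the 'Garden' branch

Fix: Group the OR with parentheses (or use IN), then AND the threshold

Corrected query:
SELECT id, category, price FROM products WHERE (category = 'Sports' OR category = 'Garden') AND price > 686.16

Result:
id | category | price  
---+----------+--------
1  | Garden   | 705.79 
2  | Sports   | 719.84 
5  | Sports   | 757.15 
6  | Sports   | 727.94 
7  | Sports   | 1080.41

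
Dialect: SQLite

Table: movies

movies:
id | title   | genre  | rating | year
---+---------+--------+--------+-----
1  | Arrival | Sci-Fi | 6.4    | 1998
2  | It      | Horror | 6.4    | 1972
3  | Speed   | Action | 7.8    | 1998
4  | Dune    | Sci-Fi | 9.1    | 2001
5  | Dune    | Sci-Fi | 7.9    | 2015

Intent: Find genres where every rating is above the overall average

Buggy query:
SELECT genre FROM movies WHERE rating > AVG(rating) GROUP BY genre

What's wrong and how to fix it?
Bug: AVG() is an aggregate; it can't sit directly in WHERE

Fix: Compute the overall average in a scalar subquery and compare each group's MIN against it in HAVING

Corrected query:
SELECT genre FROM movies GROUP BY genre HAVING MIN(rating) > (SELECT AVG(rating) FROM movies)

Result:
genre 
------
Action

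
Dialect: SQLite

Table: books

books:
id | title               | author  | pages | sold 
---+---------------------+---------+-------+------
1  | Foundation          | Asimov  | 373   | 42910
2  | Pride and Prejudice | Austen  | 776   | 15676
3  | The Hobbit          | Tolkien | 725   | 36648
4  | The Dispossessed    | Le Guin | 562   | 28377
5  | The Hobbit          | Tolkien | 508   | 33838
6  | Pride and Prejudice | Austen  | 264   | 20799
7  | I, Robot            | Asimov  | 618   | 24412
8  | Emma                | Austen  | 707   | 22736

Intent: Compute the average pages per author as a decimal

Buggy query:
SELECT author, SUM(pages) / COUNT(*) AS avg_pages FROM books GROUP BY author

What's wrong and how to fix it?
Bug: SUM(pages) and COUNT(*) are both integers; the division truncates the fractional part

Fix: Cast one side to REAL so the division keeps the fractional part

Corrected query:
SELECT author, SUM(pages) * 1.0 / COUNT(*) AS avg_pages FROM books GROUP BY author

Result:
author  | avg_pages 
--------+-----------
Asimov  | 495.5     
Austen  | 582.333333
Le Guin | 562       
Tolkien | 616.5     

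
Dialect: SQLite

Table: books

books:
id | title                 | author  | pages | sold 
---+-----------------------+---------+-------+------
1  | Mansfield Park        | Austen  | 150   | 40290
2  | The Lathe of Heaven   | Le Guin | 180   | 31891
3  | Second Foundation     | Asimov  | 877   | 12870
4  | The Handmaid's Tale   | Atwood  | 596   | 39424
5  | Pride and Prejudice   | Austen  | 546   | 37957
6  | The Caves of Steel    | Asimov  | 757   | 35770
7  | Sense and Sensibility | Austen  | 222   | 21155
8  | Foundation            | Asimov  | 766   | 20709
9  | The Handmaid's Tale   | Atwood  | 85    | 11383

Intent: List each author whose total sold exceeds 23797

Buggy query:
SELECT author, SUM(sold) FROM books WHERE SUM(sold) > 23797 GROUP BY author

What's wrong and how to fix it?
Bug: Aggregate functions cannot appear in a WHERE clause

Fix: Use HAVING (which filters groups after aggregation) instead of WHERE

Corrected query:
SELECT author, SUM(sold) FROM books GROUP BY author HAVING SUM(sold) > 23797

Result:
author  | SUM(sold)
--------+----------
Asimov  | 69349    
Atwood  | 50807    
Austen  | 99402    
Le Guin | 31891    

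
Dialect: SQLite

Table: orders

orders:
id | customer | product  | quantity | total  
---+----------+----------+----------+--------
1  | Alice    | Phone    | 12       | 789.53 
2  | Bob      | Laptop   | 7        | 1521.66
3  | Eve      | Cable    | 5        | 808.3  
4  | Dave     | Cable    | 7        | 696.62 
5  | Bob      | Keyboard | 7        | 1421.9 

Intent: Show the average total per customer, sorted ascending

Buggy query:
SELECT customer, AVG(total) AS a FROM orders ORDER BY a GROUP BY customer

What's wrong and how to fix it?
Bug: GROUP BY must precede ORDER BY

Fix: Move ORDER BY to the end, after GROUP BY

Corrected query:
SELECT customer, AVG(total) AS a FROM orders GROUP BY customer ORDER BY a

Result:
customer | a      
---------+--------
Dave     | 696.62 
Alice    | 789.53 
Eve      | 808.3  
Bob      | 1471.78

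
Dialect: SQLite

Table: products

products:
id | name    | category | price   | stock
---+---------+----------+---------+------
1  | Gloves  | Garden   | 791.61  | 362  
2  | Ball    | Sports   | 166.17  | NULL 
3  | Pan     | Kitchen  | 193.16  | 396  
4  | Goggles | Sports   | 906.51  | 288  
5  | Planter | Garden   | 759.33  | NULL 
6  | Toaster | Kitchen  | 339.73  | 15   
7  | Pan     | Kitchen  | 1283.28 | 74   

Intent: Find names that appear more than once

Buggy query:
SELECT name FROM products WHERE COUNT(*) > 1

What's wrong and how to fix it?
Bug: COUNT(*) is an aggregate and cannot be used in WHERE

Fix: Group first, then use HAVING for the count condition

Corrected query:
SELECT name FROM products GROUP BY name HAVING COUNT(*) > 1

Result:
name
----
Pan 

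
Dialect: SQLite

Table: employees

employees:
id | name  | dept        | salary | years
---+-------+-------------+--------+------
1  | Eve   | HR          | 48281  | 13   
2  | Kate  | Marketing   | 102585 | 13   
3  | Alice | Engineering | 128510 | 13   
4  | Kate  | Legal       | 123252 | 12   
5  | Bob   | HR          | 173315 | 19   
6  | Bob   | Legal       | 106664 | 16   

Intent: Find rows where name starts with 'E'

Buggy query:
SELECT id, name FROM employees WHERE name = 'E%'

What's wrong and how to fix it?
Bug: '=' compares the literal string including the % character; pattern matching needs LIKE

Fix: Replace '=' with LIKE so 'E%' is treated as a pattern

Corrected query:
SELECT id, name FROM employees WHERE name LIKE 'E%'

Result:
id | name
---+-----
1  | Eve 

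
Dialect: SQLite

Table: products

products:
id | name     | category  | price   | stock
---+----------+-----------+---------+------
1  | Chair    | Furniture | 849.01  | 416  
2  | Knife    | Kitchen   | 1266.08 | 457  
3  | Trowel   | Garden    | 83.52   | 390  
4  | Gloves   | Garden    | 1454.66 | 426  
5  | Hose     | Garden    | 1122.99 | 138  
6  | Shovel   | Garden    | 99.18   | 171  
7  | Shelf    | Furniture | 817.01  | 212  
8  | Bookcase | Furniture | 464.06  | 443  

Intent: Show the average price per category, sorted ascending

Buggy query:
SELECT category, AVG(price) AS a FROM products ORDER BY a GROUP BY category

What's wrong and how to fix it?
Bug: GROUP BY must precede ORDER BY

Fix: Move ORDER BY to the end, after GROUP BY

Corrected query:
SELECT category, AVG(price) AS a FROM products GROUP BY category ORDER BY a

Result:
category  | a         
----------+-----------
Garden    | 690.0875  
Furniture | 710.026667
Kitchen   | 1266.08   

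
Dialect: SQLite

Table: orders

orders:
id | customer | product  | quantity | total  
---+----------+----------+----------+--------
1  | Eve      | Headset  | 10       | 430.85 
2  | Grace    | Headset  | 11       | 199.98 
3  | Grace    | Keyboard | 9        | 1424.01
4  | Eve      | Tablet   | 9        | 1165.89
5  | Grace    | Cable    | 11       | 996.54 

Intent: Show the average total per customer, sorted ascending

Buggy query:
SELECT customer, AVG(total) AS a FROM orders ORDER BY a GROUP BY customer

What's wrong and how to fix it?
Bug: GROUP BY must precede ORDER BY

Fix: Move ORDER BY to the end, after GROUP BY

Corrected query:
SELECT customer, AVG(total) AS a FROM orders GROUP BY customer ORDER BY a

Result:
customer | a     
---------+-------
Eve      | 798.37
Grace    | 873.51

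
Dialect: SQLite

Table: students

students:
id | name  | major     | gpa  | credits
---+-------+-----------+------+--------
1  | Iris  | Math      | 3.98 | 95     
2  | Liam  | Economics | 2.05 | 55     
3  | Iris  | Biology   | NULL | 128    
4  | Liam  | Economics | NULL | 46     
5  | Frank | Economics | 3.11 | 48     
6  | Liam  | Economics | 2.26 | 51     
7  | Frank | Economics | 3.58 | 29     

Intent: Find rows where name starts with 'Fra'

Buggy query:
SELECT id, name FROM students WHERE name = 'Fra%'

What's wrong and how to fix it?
Bug: '=' compares the literal string including the % character; pattern matching needs LIKE

Fix: Replace '=' with LIKE so 'Fra%' is treated as a pattern

Corrected query:
SELECT id, name FROM students WHERE name LIKE 'Fra%'

Result:
id | name 
---+------
5  | Frank
7  | Frank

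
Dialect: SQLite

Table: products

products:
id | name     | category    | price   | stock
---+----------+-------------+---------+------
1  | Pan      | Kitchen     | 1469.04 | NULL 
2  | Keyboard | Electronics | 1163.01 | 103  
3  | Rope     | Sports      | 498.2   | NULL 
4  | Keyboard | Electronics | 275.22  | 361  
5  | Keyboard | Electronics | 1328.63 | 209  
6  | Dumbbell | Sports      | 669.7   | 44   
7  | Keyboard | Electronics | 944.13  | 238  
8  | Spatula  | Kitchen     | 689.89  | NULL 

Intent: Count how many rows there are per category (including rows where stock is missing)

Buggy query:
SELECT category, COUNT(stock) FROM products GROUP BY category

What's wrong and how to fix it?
Bug: COUNT(column) counts non-NULL values only; rows with NULL stock aren't counted

Fix: Replace COUNT(stock) with COUNT(*)

Corrected query:
SELECT category, COUNT(*) FROM products GROUP BY category

Result:
category    | COUNT(*)
------------+---------
Electronics | 4       
Kitchen     | 2       
Sports      | 2       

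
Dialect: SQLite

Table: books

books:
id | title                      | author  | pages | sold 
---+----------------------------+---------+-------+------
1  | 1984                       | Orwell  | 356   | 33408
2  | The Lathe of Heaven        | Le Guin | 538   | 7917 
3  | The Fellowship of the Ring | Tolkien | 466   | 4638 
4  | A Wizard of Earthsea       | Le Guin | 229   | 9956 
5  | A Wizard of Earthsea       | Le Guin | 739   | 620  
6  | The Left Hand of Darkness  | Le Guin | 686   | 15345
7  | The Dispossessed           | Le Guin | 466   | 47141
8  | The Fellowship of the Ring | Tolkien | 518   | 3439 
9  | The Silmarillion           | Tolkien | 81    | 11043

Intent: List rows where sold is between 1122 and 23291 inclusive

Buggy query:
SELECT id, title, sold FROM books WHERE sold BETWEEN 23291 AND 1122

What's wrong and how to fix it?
Bug: The bounds are reversed; BETWEEN a AND b requires a <= b to match anything

Fix: Swap the bounds so the smaller value comes first

Corrected query:
SELECT id, title, sold FROM books WHERE sold BETWEEN 1122 AND 23291

Result:
id | title                      | sold 
---+----------------------------+------
2  | The Lathe of Heaven        | 7917 
3  | The Fellowship of the Ring | 4638 
4  | A Wizard of Earthsea       | 9956 
6  | The Left Hand of Darkness  | 15345
8  | The Fellowship of the Ring | 3439 
9  | The Silmarillion           | 11043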